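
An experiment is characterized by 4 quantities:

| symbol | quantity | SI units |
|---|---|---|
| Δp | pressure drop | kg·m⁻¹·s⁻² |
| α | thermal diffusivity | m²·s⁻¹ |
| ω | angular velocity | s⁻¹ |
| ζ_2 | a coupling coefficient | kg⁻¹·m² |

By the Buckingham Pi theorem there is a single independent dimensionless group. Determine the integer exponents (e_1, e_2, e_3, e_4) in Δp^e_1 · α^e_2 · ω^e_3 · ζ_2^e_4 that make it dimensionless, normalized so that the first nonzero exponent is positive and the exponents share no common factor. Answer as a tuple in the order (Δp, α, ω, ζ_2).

(2, -1, -3, 2)

M: e_1·(1) + e_2·(0) + e_3·(0) + e_4·(-1) = 0
L: e_1·(-1) + e_2·(2) + e_3·(0) + e_4·(2) = 0
T: e_1·(-2) + e_2·(-1) + e_3·(-1) + e_4·(0) = 0
Solving this homogeneous linear system for the smallest-integer solution (first nonzero entry positive) gives (2, -1, -3, 2).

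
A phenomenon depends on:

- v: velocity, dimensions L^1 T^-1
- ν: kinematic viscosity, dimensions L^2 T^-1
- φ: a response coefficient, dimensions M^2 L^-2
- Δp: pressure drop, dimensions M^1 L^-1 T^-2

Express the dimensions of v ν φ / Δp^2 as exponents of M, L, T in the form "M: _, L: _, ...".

Collect each base-dimension exponent across the product:
  M: (0) + (0) + (2) − 2·(1) = 0
  L: (1) + (2) + (-2) − 2·(-1) = 3
  T: (-1) + (-1) + (0) − 2·(-2) = 2
So the dimensions are [L³ T²].

M: 0, L: 3, T: 2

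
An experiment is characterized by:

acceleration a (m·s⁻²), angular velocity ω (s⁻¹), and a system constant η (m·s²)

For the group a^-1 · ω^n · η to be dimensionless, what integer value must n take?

Balance the T exponent: (-1)·n from ω, plus −(-2) + (2) = 4 from the rest, must sum to zero.
−n + 4 = 0, so n = 4.

4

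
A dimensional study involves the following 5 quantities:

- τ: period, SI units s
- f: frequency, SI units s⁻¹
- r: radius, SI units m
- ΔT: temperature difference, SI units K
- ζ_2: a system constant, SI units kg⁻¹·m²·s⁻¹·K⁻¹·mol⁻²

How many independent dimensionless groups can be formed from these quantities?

There are 5 variables and 5 base dimensions (M, L, T, Θ, N).
The dimension matrix has rank 4 (less than 5: the dimension vectors are linearly dependent).
Independent dimensionless groups: 5 − 4 = 1.

1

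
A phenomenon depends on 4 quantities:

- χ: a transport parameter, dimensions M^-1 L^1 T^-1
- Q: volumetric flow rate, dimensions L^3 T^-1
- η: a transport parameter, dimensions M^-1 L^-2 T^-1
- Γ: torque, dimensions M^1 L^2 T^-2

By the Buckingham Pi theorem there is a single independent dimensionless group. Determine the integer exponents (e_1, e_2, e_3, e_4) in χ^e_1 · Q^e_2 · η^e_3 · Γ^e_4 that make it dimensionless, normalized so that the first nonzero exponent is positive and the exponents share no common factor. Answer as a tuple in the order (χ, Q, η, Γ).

(3, -3, -2, 1)

M: e_1·(-1) + e_2·(0) + e_3·(-1) + e_4·(1) = 0
L: e_1·(1) + e_2·(3) + e_3·(-2) + e_4·(2) = 0
T: e_1·(-1) + e_2·(-1) + e_3·(-1) + e_4·(-2) = 0
Solving this homogeneous linear system for the smallest-integer solution (first nonzero entry positive) gives (3, -3, -2, 1).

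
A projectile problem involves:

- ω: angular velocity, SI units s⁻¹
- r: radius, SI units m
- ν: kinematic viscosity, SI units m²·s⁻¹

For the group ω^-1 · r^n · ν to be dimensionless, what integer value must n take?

-2

Balance the L exponent: (1)·n from r, plus −(0) + (2) = 2 from the rest, must sum to zero.
n + 2 = 0, so n = -2.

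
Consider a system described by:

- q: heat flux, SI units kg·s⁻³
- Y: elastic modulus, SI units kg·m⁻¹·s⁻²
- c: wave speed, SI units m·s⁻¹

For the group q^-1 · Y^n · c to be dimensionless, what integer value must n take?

1

Balance the M exponent: (1)·n from Y, plus −(1) + (0) = -1 from the rest, must sum to zero.
n − 1 = 0, so n = 1.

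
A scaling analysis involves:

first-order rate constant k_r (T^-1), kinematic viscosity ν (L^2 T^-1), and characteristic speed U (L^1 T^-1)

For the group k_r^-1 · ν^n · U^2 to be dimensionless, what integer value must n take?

Balance the L exponent: (2)·n from ν, plus −(0) + 2·(1) = 2 from the rest, must sum to zero.
2n + 2 = 0, so n = -1.

-1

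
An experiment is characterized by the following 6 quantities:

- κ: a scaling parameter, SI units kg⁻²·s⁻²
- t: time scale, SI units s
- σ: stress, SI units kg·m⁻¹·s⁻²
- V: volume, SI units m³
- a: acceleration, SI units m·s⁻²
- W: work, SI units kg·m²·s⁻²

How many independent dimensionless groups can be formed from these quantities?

There are 6 variables and 3 base dimensions (M, L, T).
The dimension matrix has rank 3.
Independent dimensionless groups: 6 − 3 = 3.

3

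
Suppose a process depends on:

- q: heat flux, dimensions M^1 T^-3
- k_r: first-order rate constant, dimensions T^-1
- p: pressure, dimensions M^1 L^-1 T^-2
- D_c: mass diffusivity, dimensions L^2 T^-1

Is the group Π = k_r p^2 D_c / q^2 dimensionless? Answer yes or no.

Sum the exponent of each base dimension across the product:
  M: −2·[q]_M + [k_r]_M + 2·[p]_M + [D_c]_M = −2·(1) + (0) + 2·(1) + (0) = 0
  L: −2·[q]_L + [k_r]_L + 2·[p]_L + [D_c]_L = −2·(0) + (0) + 2·(-1) + (2) = 0
  T: −2·[q]_T + [k_r]_T + 2·[p]_T + [D_c]_T = −2·(-3) + (-1) + 2·(-2) + (-1) = 0
All base exponents vanish — dimensionless.

yes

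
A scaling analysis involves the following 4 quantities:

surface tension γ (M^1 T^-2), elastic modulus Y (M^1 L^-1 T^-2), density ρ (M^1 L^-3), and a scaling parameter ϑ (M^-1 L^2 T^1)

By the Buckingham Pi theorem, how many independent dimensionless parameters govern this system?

1

There are 4 variables and 3 base dimensions (M, L, T).
The dimension matrix has rank 3.
Independent dimensionless groups: 4 − 3 = 1.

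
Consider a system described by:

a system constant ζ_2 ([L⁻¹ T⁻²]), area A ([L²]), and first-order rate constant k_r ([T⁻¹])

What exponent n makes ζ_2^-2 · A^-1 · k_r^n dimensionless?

Balance the T exponent: (-1)·n from k_r, plus −2·(-2) − (0) = 4 from the rest, must sum to zero.
−n + 4 = 0, so n = 4.

4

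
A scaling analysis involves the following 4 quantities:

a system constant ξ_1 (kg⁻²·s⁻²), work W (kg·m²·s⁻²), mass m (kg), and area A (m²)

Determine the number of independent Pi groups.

There are 4 variables and 3 base dimensions (M, L, T).
The dimension matrix has rank 3.
Independent dimensionless groups: 4 − 3 = 1.

1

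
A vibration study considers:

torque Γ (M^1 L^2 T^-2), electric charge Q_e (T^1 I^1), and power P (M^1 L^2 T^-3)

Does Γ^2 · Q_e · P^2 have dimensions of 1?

no

Sum the exponent of each base dimension across the product:
  M: 2·[Γ]_M + [Q_e]_M + 2·[P]_M = 2·(1) + (0) + 2·(1) = 4
  L: 2·[Γ]_L + [Q_e]_L + 2·[P]_L = 2·(2) + (0) + 2·(2) = 8
  T: 2·[Γ]_T + [Q_e]_T + 2·[P]_T = 2·(-2) + (1) + 2·(-3) = -9
  I: 2·[Γ]_I + [Q_e]_I + 2·[P]_I = 2·(0) + (1) + 2·(0) = 1
Net dimensions [M⁴ L⁸ T⁻⁹ I] ≠ [1] — not dimensionless.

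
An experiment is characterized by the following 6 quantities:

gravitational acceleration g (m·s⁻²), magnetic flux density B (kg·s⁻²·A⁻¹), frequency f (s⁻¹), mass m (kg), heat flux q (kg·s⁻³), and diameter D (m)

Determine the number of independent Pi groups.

2

There are 6 variables and 4 base dimensions (M, L, T, I).
The dimension matrix has rank 4.
Independent dimensionless groups: 6 − 4 = 2.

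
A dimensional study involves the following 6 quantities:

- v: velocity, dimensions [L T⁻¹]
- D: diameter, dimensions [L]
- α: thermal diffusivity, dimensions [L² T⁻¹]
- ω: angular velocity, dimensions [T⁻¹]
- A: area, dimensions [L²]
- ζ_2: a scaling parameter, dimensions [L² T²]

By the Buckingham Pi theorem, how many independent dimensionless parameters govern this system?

4

There are 6 variables and 2 base dimensions (L, T).
The dimension matrix has rank 2.
Independent dimensionless groups: 6 − 2 = 4.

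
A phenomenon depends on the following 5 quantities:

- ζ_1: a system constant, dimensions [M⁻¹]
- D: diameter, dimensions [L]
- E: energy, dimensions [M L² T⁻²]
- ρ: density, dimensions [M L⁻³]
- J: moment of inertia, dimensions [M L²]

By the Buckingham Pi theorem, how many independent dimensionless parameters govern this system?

2

There are 5 variables and 3 base dimensions (M, L, T).
The dimension matrix has rank 3.
Independent dimensionless groups: 5 − 3 = 2.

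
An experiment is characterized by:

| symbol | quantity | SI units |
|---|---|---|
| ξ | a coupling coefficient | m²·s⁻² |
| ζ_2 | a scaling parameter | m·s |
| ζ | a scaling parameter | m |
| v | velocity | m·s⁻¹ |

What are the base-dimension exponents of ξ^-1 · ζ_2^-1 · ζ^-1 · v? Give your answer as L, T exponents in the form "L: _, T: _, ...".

Collect each base-dimension exponent across the product:
  L: −(2) − (1) − (1) + (1) = -3
  T: −(-2) − (1) − (0) + (-1) = 0
So the dimensions are [L⁻³].

L: -3, T: 0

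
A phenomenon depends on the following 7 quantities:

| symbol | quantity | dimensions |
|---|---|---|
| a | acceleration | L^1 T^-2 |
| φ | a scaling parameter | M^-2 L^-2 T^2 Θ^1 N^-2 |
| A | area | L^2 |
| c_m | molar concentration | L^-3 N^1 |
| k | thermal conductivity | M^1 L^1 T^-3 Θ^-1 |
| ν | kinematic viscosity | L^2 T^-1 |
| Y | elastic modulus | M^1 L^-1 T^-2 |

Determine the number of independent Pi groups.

2

There are 7 variables and 5 base dimensions (M, L, T, Θ, N).
The dimension matrix has rank 5.
Independent dimensionless groups: 7 − 5 = 2.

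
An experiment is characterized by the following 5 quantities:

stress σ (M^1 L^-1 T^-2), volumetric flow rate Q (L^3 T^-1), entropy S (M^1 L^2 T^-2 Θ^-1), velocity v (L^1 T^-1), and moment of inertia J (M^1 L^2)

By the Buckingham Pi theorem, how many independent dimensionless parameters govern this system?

There are 5 variables and 4 base dimensions (M, L, T, Θ).
The dimension matrix has rank 4.
Independent dimensionless groups: 5 − 4 = 1.

1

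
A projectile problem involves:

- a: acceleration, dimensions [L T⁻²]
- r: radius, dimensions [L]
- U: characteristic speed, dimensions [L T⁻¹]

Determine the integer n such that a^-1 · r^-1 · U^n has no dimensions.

2

Balance the L exponent: (1)·n from U, plus −(1) − (1) = -2 from the rest, must sum to zero.
n − 2 = 0, so n = 2.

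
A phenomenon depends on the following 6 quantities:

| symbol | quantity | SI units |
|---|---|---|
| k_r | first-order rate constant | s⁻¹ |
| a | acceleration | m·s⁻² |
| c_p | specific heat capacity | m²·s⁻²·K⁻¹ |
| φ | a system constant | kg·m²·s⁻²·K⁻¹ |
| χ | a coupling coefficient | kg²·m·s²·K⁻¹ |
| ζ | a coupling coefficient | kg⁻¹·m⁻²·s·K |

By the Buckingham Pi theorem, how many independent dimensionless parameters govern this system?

2

There are 6 variables and 4 base dimensions (M, L, T, Θ).
The dimension matrix has rank 4.
Independent dimensionless groups: 6 − 4 = 2.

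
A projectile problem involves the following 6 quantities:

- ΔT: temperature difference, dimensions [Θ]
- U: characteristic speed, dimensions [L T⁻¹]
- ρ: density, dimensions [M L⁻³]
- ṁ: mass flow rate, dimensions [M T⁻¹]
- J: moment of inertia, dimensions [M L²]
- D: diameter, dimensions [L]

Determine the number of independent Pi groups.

2

There are 6 variables and 4 base dimensions (M, L, T, Θ).
The dimension matrix has rank 4.
Independent dimensionless groups: 6 − 4 = 2.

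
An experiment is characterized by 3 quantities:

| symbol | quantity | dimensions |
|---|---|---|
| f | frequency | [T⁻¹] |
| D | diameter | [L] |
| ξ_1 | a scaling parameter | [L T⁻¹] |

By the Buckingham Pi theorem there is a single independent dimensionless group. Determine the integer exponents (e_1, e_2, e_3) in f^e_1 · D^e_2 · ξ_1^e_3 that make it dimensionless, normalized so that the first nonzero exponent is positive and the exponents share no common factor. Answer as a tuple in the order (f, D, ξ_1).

(1, 1, -1)

L: e_1·(0) + e_2·(1) + e_3·(1) = 0
T: e_1·(-1) + e_2·(0) + e_3·(-1) = 0
Solving this homogeneous linear system for the smallest-integer solution (first nonzero entry positive) gives (1, 1, -1).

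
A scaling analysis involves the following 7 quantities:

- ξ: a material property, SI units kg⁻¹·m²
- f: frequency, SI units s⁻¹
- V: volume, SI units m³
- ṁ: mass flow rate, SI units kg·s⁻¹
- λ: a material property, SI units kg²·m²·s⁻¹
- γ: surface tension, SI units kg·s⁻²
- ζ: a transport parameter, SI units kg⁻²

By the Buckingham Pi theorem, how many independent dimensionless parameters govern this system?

4

There are 7 variables and 3 base dimensions (M, L, T).
The dimension matrix has rank 3.
Independent dimensionless groups: 7 − 3 = 4.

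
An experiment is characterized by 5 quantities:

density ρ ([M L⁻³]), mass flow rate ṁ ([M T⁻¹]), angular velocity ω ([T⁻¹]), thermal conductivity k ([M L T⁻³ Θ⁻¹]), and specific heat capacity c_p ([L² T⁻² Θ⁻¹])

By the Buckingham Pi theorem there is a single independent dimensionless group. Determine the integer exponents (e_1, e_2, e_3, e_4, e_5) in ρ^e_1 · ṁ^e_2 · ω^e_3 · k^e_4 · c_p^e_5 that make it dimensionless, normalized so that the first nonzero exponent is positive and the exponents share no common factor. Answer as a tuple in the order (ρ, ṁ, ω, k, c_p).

(1, 2, 1, -3, 3)

M: e_1·(1) + e_2·(1) + e_3·(0) + e_4·(1) + e_5·(0) = 0
L: e_1·(-3) + e_2·(0) + e_3·(0) + e_4·(1) + e_5·(2) = 0
T: e_1·(0) + e_2·(-1) + e_3·(-1) + e_4·(-3) + e_5·(-2) = 0
Θ: e_1·(0) + e_2·(0) + e_3·(0) + e_4·(-1) + e_5·(-1) = 0
Solving this homogeneous linear system for the smallest-integer solution (first nonzero entry positive) gives (1, 2, 1, -3, 3).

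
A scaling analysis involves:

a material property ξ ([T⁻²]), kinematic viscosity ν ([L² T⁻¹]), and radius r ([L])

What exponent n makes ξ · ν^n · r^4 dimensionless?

Balance the L exponent: (2)·n from ν, plus (0) + 4·(1) = 4 from the rest, must sum to zero.
2n + 4 = 0, so n = -2.

-2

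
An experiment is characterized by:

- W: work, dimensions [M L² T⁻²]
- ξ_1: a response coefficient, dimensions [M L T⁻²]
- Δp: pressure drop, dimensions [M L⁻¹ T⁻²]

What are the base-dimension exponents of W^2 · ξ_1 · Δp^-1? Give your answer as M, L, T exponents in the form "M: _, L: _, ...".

Collect each base-dimension exponent across the product:
  M: 2·(1) + (1) − (1) = 2
  L: 2·(2) + (1) − (-1) = 6
  T: 2·(-2) + (-2) − (-2) = -4
So the dimensions are [M² L⁶ T⁻⁴].

M: 2, L: 6, T: -4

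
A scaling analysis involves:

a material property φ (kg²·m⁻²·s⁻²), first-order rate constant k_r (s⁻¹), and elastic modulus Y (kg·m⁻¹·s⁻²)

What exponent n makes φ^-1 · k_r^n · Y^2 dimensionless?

Balance the T exponent: (-1)·n from k_r, plus −(-2) + 2·(-2) = -2 from the rest, must sum to zero.
−n − 2 = 0, so n = -2.

-2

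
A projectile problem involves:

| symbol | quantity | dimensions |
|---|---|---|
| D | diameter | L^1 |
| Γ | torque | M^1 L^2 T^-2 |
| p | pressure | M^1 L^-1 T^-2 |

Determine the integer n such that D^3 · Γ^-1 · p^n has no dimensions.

Balance the M exponent: (1)·n from p, plus 3·(0) − (1) = -1 from the rest, must sum to zero.
n − 1 = 0, so n = 1.

1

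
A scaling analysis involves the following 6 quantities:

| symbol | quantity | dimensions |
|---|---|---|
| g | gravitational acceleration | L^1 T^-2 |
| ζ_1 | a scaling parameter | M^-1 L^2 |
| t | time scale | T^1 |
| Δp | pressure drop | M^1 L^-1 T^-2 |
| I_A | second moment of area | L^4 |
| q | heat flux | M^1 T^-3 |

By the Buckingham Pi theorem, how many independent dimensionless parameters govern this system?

3

There are 6 variables and 3 base dimensions (M, L, T).
The dimension matrix has rank 3.
Independent dimensionless groups: 6 − 3 = 3.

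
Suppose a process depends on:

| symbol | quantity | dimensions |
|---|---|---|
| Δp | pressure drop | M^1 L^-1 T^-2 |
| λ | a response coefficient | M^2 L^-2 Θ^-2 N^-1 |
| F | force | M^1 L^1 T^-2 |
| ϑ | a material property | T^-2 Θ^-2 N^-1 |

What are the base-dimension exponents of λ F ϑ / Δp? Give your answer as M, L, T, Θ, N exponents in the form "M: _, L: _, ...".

M: 2, L: 0, T: -2, Θ: -4, N: -2

Collect each base-dimension exponent across the product:
  M: −(1) + (2) + (1) + (0) = 2
  L: −(-1) + (-2) + (1) + (0) = 0
  T: −(-2) + (0) + (-2) + (-2) = -2
  Θ: −(0) + (-2) + (0) + (-2) = -4
  N: −(0) + (-1) + (0) + (-1) = -2
So the dimensions are [M² T⁻² Θ⁻⁴ N⁻²].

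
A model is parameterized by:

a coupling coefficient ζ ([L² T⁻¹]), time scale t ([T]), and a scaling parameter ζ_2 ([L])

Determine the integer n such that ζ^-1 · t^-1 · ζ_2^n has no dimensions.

Balance the L exponent: (1)·n from ζ_2, plus −(2) − (0) = -2 from the rest, must sum to zero.
n − 2 = 0, so n = 2.

2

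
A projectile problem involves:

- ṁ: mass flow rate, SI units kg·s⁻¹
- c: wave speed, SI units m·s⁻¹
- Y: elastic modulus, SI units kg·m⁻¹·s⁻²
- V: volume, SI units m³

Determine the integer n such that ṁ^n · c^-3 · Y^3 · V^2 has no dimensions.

-3

Balance the M exponent: (1)·n from ṁ, plus −3·(0) + 3·(1) + 2·(0) = 3 from the rest, must sum to zero.
n + 3 = 0, so n = -3.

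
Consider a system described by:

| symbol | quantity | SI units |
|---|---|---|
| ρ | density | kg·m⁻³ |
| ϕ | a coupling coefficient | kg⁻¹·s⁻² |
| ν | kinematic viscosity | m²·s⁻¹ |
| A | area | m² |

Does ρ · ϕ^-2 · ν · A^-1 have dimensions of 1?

no

Sum the exponent of each base dimension across the product:
  M: [ρ]_M − 2·[ϕ]_M + [ν]_M − [A]_M = (1) − 2·(-1) + (0) − (0) = 3
  L: [ρ]_L − 2·[ϕ]_L + [ν]_L − [A]_L = (-3) − 2·(0) + (2) − (2) = -3
  T: [ρ]_T − 2·[ϕ]_T + [ν]_T − [A]_T = (0) − 2·(-2) + (-1) − (0) = 3
Net dimensions [M³ L⁻³ T³] ≠ [1] — not dimensionless.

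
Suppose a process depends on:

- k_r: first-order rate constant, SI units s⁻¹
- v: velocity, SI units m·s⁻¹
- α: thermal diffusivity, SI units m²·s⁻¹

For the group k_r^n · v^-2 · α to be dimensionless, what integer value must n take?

1

Balance the T exponent: (-1)·n from k_r, plus −2·(-1) + (-1) = 1 from the rest, must sum to zero.
−n + 1 = 0, so n = 1.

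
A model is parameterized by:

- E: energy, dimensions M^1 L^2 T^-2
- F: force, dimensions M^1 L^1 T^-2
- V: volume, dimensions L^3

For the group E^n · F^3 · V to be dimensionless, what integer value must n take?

Balance the M exponent: (1)·n from E, plus 3·(1) + (0) = 3 from the rest, must sum to zero.
n + 3 = 0, so n = -3.

-3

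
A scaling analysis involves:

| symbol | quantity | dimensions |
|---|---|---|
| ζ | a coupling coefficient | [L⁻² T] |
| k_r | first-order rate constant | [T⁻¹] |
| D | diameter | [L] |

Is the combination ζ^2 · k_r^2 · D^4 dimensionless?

Sum the exponent of each base dimension across the product:
  M: 2·[ζ]_M + 2·[k_r]_M + 4·[D]_M = 2·(0) + 2·(0) + 4·(0) = 0
  L: 2·[ζ]_L + 2·[k_r]_L + 4·[D]_L = 2·(-2) + 2·(0) + 4·(1) = 0
  T: 2·[ζ]_T + 2·[k_r]_T + 4·[D]_T = 2·(1) + 2·(-1) + 4·(0) = 0
All base exponents vanish — dimensionless.

yes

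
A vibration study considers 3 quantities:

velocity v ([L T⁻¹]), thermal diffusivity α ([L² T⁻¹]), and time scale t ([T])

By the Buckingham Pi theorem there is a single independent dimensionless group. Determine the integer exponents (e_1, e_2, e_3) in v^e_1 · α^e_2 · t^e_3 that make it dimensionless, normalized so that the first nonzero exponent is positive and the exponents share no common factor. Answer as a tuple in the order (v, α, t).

L: e_1·(1) + e_2·(2) + e_3·(0) = 0
T: e_1·(-1) + e_2·(-1) + e_3·(1) = 0
Solving this homogeneous linear system for the smallest-integer solution (first nonzero entry positive) gives (2, -1, 1).

(2, -1, 1)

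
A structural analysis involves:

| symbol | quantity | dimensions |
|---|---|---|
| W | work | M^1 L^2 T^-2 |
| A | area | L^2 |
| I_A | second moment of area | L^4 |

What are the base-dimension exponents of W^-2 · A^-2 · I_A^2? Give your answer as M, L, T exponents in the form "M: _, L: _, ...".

M: -2, L: 0, T: 4

Collect each base-dimension exponent across the product:
  M: −2·(1) − 2·(0) + 2·(0) = -2
  L: −2·(2) − 2·(2) + 2·(4) = 0
  T: −2·(-2) − 2·(0) + 2·(0) = 4
So the dimensions are [M⁻² T⁴].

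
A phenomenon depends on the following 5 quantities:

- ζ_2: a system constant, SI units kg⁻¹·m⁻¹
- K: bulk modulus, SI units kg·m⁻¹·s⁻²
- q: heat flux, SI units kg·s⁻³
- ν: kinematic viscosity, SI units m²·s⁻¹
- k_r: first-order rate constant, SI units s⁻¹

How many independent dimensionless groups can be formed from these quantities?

There are 5 variables and 3 base dimensions (M, L, T).
The dimension matrix has rank 3.
Independent dimensionless groups: 5 − 3 = 2.

2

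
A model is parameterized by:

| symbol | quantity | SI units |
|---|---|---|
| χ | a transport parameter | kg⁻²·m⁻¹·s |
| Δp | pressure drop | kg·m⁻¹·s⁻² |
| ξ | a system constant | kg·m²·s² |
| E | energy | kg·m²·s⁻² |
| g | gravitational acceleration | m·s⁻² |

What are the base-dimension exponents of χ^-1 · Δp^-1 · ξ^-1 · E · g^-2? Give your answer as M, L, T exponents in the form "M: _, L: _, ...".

Collect each base-dimension exponent across the product:
  M: −(-2) − (1) − (1) + (1) − 2·(0) = 1
  L: −(-1) − (-1) − (2) + (2) − 2·(1) = 0
  T: −(1) − (-2) − (2) + (-2) − 2·(-2) = 1
So the dimensions are [M T].

M: 1, L: 0, T: 1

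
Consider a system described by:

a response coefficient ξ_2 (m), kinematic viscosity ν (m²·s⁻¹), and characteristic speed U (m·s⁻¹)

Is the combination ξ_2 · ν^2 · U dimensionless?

no

Sum the exponent of each base dimension across the product:
  L: [ξ_2]_L + 2·[ν]_L + [U]_L = (1) + 2·(2) + (1) = 6
  T: [ξ_2]_T + 2·[ν]_T + [U]_T = (0) + 2·(-1) + (-1) = -3
Net dimensions [L⁶ T⁻³] ≠ [1] — not dimensionless.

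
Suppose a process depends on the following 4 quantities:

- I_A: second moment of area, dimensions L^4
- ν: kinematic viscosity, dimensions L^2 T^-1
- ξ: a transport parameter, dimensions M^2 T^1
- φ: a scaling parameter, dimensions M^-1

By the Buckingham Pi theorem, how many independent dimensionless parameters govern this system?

There are 4 variables and 3 base dimensions (M, L, T).
The dimension matrix has rank 3.
Independent dimensionless groups: 4 − 3 = 1.

1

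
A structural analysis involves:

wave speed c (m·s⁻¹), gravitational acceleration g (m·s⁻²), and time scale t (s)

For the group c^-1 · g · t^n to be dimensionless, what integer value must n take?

1

Balance the T exponent: (1)·n from t, plus −(-1) + (-2) = -1 from the rest, must sum to zero.
n − 1 = 0, so n = 1.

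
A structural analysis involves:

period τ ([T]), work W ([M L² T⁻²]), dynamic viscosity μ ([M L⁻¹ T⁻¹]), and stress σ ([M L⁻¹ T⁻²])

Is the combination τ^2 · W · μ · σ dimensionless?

no

Sum the exponent of each base dimension across the product:
  M: 2·[τ]_M + [W]_M + [μ]_M + [σ]_M = 2·(0) + (1) + (1) + (1) = 3
  L: 2·[τ]_L + [W]_L + [μ]_L + [σ]_L = 2·(0) + (2) + (-1) + (-1) = 0
  T: 2·[τ]_T + [W]_T + [μ]_T + [σ]_T = 2·(1) + (-2) + (-1) + (-2) = -3
Net dimensions [M³ T⁻³] ≠ [1] — not dimensionless.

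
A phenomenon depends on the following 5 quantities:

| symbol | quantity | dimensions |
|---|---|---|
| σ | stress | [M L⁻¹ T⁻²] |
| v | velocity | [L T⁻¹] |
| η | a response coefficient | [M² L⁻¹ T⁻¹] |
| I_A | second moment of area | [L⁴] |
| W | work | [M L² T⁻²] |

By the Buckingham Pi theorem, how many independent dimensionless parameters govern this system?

There are 5 variables and 3 base dimensions (M, L, T).
The dimension matrix has rank 3.
Independent dimensionless groups: 5 − 3 = 2.

2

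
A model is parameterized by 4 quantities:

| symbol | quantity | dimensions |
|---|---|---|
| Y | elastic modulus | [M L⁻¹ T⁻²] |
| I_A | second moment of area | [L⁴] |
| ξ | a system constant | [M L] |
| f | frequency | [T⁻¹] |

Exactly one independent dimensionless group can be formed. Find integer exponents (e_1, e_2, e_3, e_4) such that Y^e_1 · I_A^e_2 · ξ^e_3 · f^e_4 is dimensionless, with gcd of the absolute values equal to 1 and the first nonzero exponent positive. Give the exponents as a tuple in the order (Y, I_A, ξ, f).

M: e_1·(1) + e_2·(0) + e_3·(1) + e_4·(0) = 0
L: e_1·(-1) + e_2·(4) + e_3·(1) + e_4·(0) = 0
T: e_1·(-2) + e_2·(0) + e_3·(0) + e_4·(-1) = 0
Solving this homogeneous linear system for the smallest-integer solution (first nonzero entry positive) gives (2, 1, -2, -4).

(2, 1, -2, -4)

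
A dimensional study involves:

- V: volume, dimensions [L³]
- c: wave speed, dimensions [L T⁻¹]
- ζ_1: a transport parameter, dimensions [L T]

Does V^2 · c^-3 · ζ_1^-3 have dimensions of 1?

Sum the exponent of each base dimension across the product:
  L: 2·[V]_L − 3·[c]_L − 3·[ζ_1]_L = 2·(3) − 3·(1) − 3·(1) = 0
  T: 2·[V]_T − 3·[c]_T − 3·[ζ_1]_T = 2·(0) − 3·(-1) − 3·(1) = 0
All base exponents vanish — dimensionless.

yes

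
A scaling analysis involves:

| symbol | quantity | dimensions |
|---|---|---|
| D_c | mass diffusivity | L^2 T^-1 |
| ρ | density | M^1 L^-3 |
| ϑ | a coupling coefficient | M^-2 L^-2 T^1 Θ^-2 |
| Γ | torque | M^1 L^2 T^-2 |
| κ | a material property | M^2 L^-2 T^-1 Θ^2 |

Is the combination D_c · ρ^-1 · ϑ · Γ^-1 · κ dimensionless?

no

Sum the exponent of each base dimension across the product:
  M: [D_c]_M − [ρ]_M + [ϑ]_M − [Γ]_M + [κ]_M = (0) − (1) + (-2) − (1) + (2) = -2
  L: [D_c]_L − [ρ]_L + [ϑ]_L − [Γ]_L + [κ]_L = (2) − (-3) + (-2) − (2) + (-2) = -1
  T: [D_c]_T − [ρ]_T + [ϑ]_T − [Γ]_T + [κ]_T = (-1) − (0) + (1) − (-2) + (-1) = 1
  Θ: [D_c]_Θ − [ρ]_Θ + [ϑ]_Θ − [Γ]_Θ + [κ]_Θ = (0) − (0) + (-2) − (0) + (2) = 0
Net dimensions [M⁻² L⁻¹ T] ≠ [1] — not dimensionless.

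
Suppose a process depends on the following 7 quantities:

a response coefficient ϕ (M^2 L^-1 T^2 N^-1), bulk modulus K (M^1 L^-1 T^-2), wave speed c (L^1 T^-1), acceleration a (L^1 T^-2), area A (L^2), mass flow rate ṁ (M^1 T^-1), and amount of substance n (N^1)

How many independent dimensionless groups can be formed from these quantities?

There are 7 variables and 4 base dimensions (M, L, T, N).
The dimension matrix has rank 4.
Independent dimensionless groups: 7 − 4 = 3.

3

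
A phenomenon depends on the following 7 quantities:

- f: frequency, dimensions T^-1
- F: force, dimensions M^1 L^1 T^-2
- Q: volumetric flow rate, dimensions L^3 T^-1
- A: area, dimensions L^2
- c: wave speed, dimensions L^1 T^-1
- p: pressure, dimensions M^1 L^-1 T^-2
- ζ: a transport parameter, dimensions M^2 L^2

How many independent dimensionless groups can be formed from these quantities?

4

There are 7 variables and 3 base dimensions (M, L, T).
The dimension matrix has rank 3.
Independent dimensionless groups: 7 − 3 = 4.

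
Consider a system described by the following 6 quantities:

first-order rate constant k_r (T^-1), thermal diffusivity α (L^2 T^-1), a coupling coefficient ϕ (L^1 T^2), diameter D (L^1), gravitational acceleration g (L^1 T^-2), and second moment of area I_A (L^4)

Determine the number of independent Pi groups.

4

There are 6 variables and 2 base dimensions (L, T).
The dimension matrix has rank 2.
Independent dimensionless groups: 6 − 2 = 4.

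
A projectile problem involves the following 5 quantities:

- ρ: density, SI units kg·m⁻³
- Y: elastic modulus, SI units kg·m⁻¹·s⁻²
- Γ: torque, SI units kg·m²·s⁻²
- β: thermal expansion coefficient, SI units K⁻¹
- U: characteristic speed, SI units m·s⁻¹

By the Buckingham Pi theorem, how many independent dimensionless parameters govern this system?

There are 5 variables and 4 base dimensions (M, L, T, Θ).
The dimension matrix has rank 4.
Independent dimensionless groups: 5 − 4 = 1.

1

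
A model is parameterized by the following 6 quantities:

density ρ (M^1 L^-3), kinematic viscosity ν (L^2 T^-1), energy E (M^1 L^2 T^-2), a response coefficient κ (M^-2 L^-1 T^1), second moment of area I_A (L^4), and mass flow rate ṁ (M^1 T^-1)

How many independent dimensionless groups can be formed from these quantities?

3

There are 6 variables and 3 base dimensions (M, L, T).
The dimension matrix has rank 3.
Independent dimensionless groups: 6 − 3 = 3.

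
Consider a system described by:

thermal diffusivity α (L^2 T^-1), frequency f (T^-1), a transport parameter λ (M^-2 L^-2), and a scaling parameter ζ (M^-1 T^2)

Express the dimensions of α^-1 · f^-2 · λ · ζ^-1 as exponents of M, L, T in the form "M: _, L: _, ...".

Collect each base-dimension exponent across the product:
  M: −(0) − 2·(0) + (-2) − (-1) = -1
  L: −(2) − 2·(0) + (-2) − (0) = -4
  T: −(-1) − 2·(-1) + (0) − (2) = 1
So the dimensions are [M⁻¹ L⁻⁴ T].

M: -1, L: -4, T: 1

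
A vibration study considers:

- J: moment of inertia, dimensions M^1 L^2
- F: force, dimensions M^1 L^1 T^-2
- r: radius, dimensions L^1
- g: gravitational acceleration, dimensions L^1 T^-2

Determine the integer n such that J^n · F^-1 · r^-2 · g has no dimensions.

1

Balance the M exponent: (1)·n from J, plus −(1) − 2·(0) + (0) = -1 from the rest, must sum to zero.
n − 1 = 0, so n = 1.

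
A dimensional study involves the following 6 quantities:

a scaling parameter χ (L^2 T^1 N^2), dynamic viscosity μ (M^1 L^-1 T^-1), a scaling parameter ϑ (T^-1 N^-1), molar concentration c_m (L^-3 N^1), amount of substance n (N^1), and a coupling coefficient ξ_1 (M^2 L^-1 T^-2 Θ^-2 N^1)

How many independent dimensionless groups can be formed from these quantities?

1

There are 6 variables and 5 base dimensions (M, L, T, Θ, N).
The dimension matrix has rank 5.
Independent dimensionless groups: 6 − 5 = 1.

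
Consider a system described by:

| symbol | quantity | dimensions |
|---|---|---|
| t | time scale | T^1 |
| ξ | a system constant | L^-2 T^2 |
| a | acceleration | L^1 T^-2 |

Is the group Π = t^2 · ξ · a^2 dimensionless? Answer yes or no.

yes

Sum the exponent of each base dimension across the product:
  L: 2·[t]_L + [ξ]_L + 2·[a]_L = 2·(0) + (-2) + 2·(1) = 0
  T: 2·[t]_T + [ξ]_T + 2·[a]_T = 2·(1) + (2) + 2·(-2) = 0
All base exponents vanish — dimensionless.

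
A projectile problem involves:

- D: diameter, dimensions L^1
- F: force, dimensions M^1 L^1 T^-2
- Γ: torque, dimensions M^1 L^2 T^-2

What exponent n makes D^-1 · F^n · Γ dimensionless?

-1

Balance the M exponent: (1)·n from F, plus −(0) + (1) = 1 from the rest, must sum to zero.
n + 1 = 0, so n = -1.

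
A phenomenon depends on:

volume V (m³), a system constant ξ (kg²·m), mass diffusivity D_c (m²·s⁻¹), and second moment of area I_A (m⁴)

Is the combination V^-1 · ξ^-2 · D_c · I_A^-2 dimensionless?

Sum the exponent of each base dimension across the product:
  M: −[V]_M − 2·[ξ]_M + [D_c]_M − 2·[I_A]_M = −(0) − 2·(2) + (0) − 2·(0) = -4
  L: −[V]_L − 2·[ξ]_L + [D_c]_L − 2·[I_A]_L = −(3) − 2·(1) + (2) − 2·(4) = -11
  T: −[V]_T − 2·[ξ]_T + [D_c]_T − 2·[I_A]_T = −(0) − 2·(0) + (-1) − 2·(0) = -1
Net dimensions [M⁻⁴ L⁻¹¹ T⁻¹] ≠ [1] — not dimensionless.

no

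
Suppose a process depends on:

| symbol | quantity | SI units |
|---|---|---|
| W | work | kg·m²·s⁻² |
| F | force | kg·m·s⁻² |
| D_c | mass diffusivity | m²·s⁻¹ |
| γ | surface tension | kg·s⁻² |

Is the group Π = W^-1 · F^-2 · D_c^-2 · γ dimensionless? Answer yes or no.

no

Sum the exponent of each base dimension across the product:
  M: −[W]_M − 2·[F]_M − 2·[D_c]_M + [γ]_M = −(1) − 2·(1) − 2·(0) + (1) = -2
  L: −[W]_L − 2·[F]_L − 2·[D_c]_L + [γ]_L = −(2) − 2·(1) − 2·(2) + (0) = -8
  T: −[W]_T − 2·[F]_T − 2·[D_c]_T + [γ]_T = −(-2) − 2·(-2) − 2·(-1) + (-2) = 6
Net dimensions [M⁻² L⁻⁸ T⁶] ≠ [1] — not dimensionless.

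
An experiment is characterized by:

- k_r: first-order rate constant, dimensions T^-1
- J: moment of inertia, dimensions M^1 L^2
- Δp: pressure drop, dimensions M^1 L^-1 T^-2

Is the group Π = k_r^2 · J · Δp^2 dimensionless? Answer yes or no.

no

Sum the exponent of each base dimension across the product:
  M: 2·[k_r]_M + [J]_M + 2·[Δp]_M = 2·(0) + (1) + 2·(1) = 3
  L: 2·[k_r]_L + [J]_L + 2·[Δp]_L = 2·(0) + (2) + 2·(-1) = 0
  T: 2·[k_r]_T + [J]_T + 2·[Δp]_T = 2·(-1) + (0) + 2·(-2) = -6
Net dimensions [M³ T⁻⁶] ≠ [1] — not dimensionless.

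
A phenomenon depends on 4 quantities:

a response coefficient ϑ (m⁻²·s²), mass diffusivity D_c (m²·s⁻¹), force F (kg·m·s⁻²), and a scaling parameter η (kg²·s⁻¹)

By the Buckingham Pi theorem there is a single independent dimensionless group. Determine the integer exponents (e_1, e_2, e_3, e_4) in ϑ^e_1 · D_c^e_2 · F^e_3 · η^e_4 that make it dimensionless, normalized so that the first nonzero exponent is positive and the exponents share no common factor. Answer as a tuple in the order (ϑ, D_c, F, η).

(2, 1, 2, -1)

M: e_1·(0) + e_2·(0) + e_3·(1) + e_4·(2) = 0
L: e_1·(-2) + e_2·(2) + e_3·(1) + e_4·(0) = 0
T: e_1·(2) + e_2·(-1) + e_3·(-2) + e_4·(-1) = 0
Solving this homogeneous linear system for the smallest-integer solution (first nonzero entry positive) gives (2, 1, 2, -1).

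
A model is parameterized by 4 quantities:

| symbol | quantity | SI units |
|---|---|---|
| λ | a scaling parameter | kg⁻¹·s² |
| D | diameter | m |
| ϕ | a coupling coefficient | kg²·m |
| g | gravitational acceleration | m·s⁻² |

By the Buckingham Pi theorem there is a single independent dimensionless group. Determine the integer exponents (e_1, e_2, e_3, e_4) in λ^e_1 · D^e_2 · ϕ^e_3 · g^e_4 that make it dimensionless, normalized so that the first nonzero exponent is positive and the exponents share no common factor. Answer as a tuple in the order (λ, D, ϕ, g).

M: e_1·(-1) + e_2·(0) + e_3·(2) + e_4·(0) = 0
L: e_1·(0) + e_2·(1) + e_3·(1) + e_4·(1) = 0
T: e_1·(2) + e_2·(0) + e_3·(0) + e_4·(-2) = 0
Solving this homogeneous linear system for the smallest-integer solution (first nonzero entry positive) gives (2, -3, 1, 2).

(2, -3, 1, 2)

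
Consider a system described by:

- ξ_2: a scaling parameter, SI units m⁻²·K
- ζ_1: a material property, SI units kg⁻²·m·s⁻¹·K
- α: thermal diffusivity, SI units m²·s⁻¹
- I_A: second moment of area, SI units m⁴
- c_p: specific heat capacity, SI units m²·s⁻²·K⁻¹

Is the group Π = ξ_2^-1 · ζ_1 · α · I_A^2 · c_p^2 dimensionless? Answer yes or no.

Sum the exponent of each base dimension across the product:
  M: −[ξ_2]_M + [ζ_1]_M + [α]_M + 2·[I_A]_M + 2·[c_p]_M = −(0) + (-2) + (0) + 2·(0) + 2·(0) = -2
  L: −[ξ_2]_L + [ζ_1]_L + [α]_L + 2·[I_A]_L + 2·[c_p]_L = −(-2) + (1) + (2) + 2·(4) + 2·(2) = 17
  T: −[ξ_2]_T + [ζ_1]_T + [α]_T + 2·[I_A]_T + 2·[c_p]_T = −(0) + (-1) + (-1) + 2·(0) + 2·(-2) = -6
  Θ: −[ξ_2]_Θ + [ζ_1]_Θ + [α]_Θ + 2·[I_A]_Θ + 2·[c_p]_Θ = −(1) + (1) + (0) + 2·(0) + 2·(-1) = -2
Net dimensions [M⁻² L¹⁷ T⁻⁶ Θ⁻²] ≠ [1] — not dimensionless.

no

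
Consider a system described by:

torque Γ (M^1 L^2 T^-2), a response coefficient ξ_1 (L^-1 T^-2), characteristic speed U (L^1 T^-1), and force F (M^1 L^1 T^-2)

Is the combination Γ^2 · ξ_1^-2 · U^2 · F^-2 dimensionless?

Sum the exponent of each base dimension across the product:
  M: 2·[Γ]_M − 2·[ξ_1]_M + 2·[U]_M − 2·[F]_M = 2·(1) − 2·(0) + 2·(0) − 2·(1) = 0
  L: 2·[Γ]_L − 2·[ξ_1]_L + 2·[U]_L − 2·[F]_L = 2·(2) − 2·(-1) + 2·(1) − 2·(1) = 6
  T: 2·[Γ]_T − 2·[ξ_1]_T + 2·[U]_T − 2·[F]_T = 2·(-2) − 2·(-2) + 2·(-1) − 2·(-2) = 2
Net dimensions [L⁶ T²] ≠ [1] — not dimensionless.

no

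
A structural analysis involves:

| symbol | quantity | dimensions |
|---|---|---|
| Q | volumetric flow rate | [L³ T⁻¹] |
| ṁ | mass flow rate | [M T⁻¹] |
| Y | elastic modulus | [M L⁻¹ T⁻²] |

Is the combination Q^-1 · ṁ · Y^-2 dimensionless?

no

Sum the exponent of each base dimension across the product:
  M: −[Q]_M + [ṁ]_M − 2·[Y]_M = −(0) + (1) − 2·(1) = -1
  L: −[Q]_L + [ṁ]_L − 2·[Y]_L = −(3) + (0) − 2·(-1) = -1
  T: −[Q]_T + [ṁ]_T − 2·[Y]_T = −(-1) + (-1) − 2·(-2) = 4
Net dimensions [M⁻¹ L⁻¹ T⁴] ≠ [1] — not dimensionless.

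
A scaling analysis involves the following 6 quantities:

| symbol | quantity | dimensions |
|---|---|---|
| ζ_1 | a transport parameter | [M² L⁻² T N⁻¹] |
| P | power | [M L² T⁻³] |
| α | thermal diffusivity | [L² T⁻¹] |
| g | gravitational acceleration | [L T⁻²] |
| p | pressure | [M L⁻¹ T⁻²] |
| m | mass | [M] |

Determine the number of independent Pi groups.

2

There are 6 variables and 4 base dimensions (M, L, T, N).
The dimension matrix has rank 4.
Independent dimensionless groups: 6 − 4 = 2.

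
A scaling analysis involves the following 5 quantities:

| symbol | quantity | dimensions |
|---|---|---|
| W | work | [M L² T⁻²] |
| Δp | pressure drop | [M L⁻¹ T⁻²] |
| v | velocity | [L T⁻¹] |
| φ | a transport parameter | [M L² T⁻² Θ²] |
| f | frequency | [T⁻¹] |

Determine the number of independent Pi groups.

There are 5 variables and 4 base dimensions (M, L, T, Θ).
The dimension matrix has rank 4.
Independent dimensionless groups: 5 − 4 = 1.

1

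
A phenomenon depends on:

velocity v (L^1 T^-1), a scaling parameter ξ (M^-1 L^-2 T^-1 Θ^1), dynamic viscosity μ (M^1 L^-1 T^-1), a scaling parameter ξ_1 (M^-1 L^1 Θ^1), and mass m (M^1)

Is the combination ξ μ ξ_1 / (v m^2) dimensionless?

Sum the exponent of each base dimension across the product:
  M: −[v]_M + [ξ]_M + [μ]_M + [ξ_1]_M − 2·[m]_M = −(0) + (-1) + (1) + (-1) − 2·(1) = -3
  L: −[v]_L + [ξ]_L + [μ]_L + [ξ_1]_L − 2·[m]_L = −(1) + (-2) + (-1) + (1) − 2·(0) = -3
  T: −[v]_T + [ξ]_T + [μ]_T + [ξ_1]_T − 2·[m]_T = −(-1) + (-1) + (-1) + (0) − 2·(0) = -1
  Θ: −[v]_Θ + [ξ]_Θ + [μ]_Θ + [ξ_1]_Θ − 2·[m]_Θ = −(0) + (1) + (0) + (1) − 2·(0) = 2
Net dimensions [M⁻³ L⁻³ T⁻¹ Θ²] ≠ [1] — not dimensionless.

no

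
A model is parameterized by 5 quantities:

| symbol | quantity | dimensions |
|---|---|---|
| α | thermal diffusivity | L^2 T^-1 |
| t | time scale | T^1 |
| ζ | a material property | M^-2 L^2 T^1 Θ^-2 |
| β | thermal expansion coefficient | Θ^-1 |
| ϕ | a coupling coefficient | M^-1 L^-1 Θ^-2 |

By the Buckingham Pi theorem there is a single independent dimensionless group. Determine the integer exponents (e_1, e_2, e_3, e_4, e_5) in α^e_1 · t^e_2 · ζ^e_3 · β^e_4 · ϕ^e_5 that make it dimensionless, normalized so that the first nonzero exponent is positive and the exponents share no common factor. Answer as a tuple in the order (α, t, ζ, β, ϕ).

M: e_1·(0) + e_2·(0) + e_3·(-2) + e_4·(0) + e_5·(-1) = 0
L: e_1·(2) + e_2·(0) + e_3·(2) + e_4·(0) + e_5·(-1) = 0
T: e_1·(-1) + e_2·(1) + e_3·(1) + e_4·(0) + e_5·(0) = 0
Θ: e_1·(0) + e_2·(0) + e_3·(-2) + e_4·(-1) + e_5·(-2) = 0
Solving this homogeneous linear system for the smallest-integer solution (first nonzero entry positive) gives (2, 3, -1, -2, 2).

(2, 3, -1, -2, 2)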